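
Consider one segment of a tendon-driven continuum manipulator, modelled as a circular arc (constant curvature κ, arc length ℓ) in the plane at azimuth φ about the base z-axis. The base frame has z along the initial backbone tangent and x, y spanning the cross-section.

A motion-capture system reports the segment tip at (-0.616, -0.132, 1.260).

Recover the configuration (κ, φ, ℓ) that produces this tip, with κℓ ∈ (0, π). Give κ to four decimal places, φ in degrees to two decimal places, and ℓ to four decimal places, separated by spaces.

ρ = √(x²+y²) = √(-0.616² + -0.132²) = 0.62998
φ = atan2(y, x) mod 360° = atan2(-0.132, -0.616) = 192.0948°
|p|² = ρ² + z² = 0.62998² + 1.260² = 1.98448
κ = 2ρ / |p|² = 2×0.62998 / 1.98448 = 0.63491
θ = 2·atan2(ρ, z) = 2·atan2(0.62998, 1.260) = 0.92728 rad
ℓ = θ/κ = 0.92728/0.63491 = 1.46048

0.6349 192.09 1.4605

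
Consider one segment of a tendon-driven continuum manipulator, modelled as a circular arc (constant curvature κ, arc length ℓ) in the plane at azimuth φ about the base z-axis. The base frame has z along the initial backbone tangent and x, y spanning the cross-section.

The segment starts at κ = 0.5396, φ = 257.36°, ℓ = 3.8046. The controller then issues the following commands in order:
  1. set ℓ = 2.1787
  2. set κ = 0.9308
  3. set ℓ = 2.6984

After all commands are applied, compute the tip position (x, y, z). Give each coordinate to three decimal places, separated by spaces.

-0.425 -1.895 0.633

initial: κ=0.5396, φ=257.36°, ℓ=3.8046
cmd 1: set ℓ=2.1787 → (κ,φ,ℓ)=(0.5396,257.36°,2.1787) → tip=(-0.2494,-1.1122,1.7104)
cmd 2: set κ=0.9308 → (κ,φ,ℓ)=(0.9308,257.36°,2.1787) → tip=(-0.3389,-1.5110,0.9640)
cmd 3: set ℓ=2.6984 → (κ,φ,ℓ)=(0.9308,257.36°,2.6984) → tip=(-0.4251,-1.8954,0.6329)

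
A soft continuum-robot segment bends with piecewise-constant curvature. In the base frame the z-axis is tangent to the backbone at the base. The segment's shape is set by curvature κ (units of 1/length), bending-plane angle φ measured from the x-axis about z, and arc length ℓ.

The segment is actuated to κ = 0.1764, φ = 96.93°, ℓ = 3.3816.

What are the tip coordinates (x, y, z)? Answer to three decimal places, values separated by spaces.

-0.118 0.972 3.185

θ = κ·ℓ = 0.1764 × 3.3816 = 0.59651 rad
ρ = (1 − cos θ)/κ = (1 − 0.82730)/0.1764 = 0.97903
z = sin θ / κ = 0.56176/0.1764 = 3.18459
x = ρ cos φ = 0.97903 × cos(96.93°) = -0.11813
y = ρ sin φ = 0.97903 × sin(96.93°) = 0.97188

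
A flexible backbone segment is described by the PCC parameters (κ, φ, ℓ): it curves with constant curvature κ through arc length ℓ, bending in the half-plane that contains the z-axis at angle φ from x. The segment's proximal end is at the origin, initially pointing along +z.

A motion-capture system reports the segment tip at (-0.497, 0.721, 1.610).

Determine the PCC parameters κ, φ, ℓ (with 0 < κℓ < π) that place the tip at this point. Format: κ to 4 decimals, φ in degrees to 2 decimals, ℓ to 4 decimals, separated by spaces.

ρ = √(x²+y²) = √(-0.497² + 0.721²) = 0.87570
φ = atan2(y, x) mod 360° = atan2(0.721, -0.497) = 124.5793°
|p|² = ρ² + z² = 0.87570² + 1.610² = 3.35895
κ = 2ρ / |p|² = 2×0.87570 / 3.35895 = 0.52141
θ = 2·atan2(ρ, z) = 2·atan2(0.87570, 1.610) = 0.99632 rad
ℓ = θ/κ = 0.99632/0.52141 = 1.91080

0.5214 124.58 1.9108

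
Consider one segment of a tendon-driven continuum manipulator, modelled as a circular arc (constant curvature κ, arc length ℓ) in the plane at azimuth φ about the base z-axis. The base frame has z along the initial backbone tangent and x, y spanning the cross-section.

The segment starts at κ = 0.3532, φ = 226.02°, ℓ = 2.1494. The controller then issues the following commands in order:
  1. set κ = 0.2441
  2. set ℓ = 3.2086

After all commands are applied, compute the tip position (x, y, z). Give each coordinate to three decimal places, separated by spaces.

initial: κ=0.3532, φ=226.02°, ℓ=2.1494
cmd 1: set κ=0.2441 → (κ,φ,ℓ)=(0.2441,226.02°,2.1494) → tip=(-0.3826,-0.3965,2.0521)
cmd 2: set ℓ=3.2086 → (κ,φ,ℓ)=(0.2441,226.02°,3.2086) → tip=(-0.8288,-0.8589,2.8905)

-0.829 -0.859 2.890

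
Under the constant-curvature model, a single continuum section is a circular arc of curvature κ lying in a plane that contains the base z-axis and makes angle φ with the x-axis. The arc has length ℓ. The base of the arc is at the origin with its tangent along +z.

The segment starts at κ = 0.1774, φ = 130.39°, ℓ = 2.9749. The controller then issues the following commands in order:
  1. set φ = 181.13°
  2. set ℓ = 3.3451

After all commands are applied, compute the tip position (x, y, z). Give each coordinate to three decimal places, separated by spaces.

-0.964 -0.019 3.152

initial: κ=0.1774, φ=130.39°, ℓ=2.9749
cmd 1: set φ=181.13° → (κ,φ,ℓ)=(0.1774,181.13°,2.9749) → tip=(-0.7668,-0.0151,2.8387)
cmd 2: set ℓ=3.3451 → (κ,φ,ℓ)=(0.1774,181.13°,3.3451) → tip=(-0.9636,-0.0190,3.1522)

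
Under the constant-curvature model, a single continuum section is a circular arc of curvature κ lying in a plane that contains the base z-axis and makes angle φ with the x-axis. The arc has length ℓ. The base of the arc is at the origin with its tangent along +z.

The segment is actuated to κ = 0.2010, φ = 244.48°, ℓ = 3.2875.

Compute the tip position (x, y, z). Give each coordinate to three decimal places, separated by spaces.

θ = κ·ℓ = 0.2010 × 3.2875 = 0.66079 rad
ρ = (1 − cos θ)/κ = (1 − 0.78951)/0.2010 = 1.04722
z = sin θ / κ = 0.61374/0.2010 = 3.05343
x = ρ cos φ = 1.04722 × cos(244.48°) = -0.45117
y = ρ sin φ = 1.04722 × sin(244.48°) = -0.94505

-0.451 -0.945 3.053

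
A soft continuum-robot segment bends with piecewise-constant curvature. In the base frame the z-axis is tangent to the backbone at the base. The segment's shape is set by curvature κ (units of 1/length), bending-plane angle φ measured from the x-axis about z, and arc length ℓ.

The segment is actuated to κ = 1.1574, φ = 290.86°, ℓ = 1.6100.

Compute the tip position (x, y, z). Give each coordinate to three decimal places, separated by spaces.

0.396 -1.040 0.827

θ = κ·ℓ = 1.1574 × 1.6100 = 1.86341 rad
ρ = (1 − cos θ)/κ = (1 − -0.28846)/1.1574 = 1.11324
z = sin θ / κ = 0.95749/1.1574 = 0.82728
x = ρ cos φ = 1.11324 × cos(290.86°) = 0.39641
y = ρ sin φ = 1.11324 × sin(290.86°) = -1.04027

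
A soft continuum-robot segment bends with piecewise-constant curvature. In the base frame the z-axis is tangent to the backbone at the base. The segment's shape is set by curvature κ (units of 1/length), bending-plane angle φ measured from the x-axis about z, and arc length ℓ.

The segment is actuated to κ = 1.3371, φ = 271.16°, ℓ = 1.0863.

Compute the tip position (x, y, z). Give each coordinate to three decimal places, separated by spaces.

0.013 -0.659 0.743

θ = κ·ℓ = 1.3371 × 1.0863 = 1.45249 rad
ρ = (1 − cos θ)/κ = (1 − 0.11803)/1.3371 = 0.65961
z = sin θ / κ = 0.99301/1.3371 = 0.74266
x = ρ cos φ = 0.65961 × cos(271.16°) = 0.01335
y = ρ sin φ = 0.65961 × sin(271.16°) = -0.65948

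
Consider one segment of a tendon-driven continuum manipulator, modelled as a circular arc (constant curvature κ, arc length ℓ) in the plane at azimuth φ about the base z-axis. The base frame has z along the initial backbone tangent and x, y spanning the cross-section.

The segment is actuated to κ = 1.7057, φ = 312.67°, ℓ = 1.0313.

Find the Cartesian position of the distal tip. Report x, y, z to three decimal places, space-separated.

0.472 -0.512 0.576

θ = κ·ℓ = 1.7057 × 1.0313 = 1.75909 rad
ρ = (1 − cos θ)/κ = (1 − -0.18718)/1.7057 = 0.69601
z = sin θ / κ = 0.98233/1.7057 = 0.57591
x = ρ cos φ = 0.69601 × cos(312.67°) = 0.47174
y = ρ sin φ = 0.69601 × sin(312.67°) = -0.51175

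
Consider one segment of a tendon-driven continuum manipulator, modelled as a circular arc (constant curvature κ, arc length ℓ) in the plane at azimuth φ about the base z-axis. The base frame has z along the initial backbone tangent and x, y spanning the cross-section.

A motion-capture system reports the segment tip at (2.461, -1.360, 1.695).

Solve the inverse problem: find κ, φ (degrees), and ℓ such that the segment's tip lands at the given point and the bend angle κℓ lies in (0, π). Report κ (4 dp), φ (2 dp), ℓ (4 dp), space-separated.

ρ = √(x²+y²) = √(2.461² + -1.360²) = 2.81178
φ = atan2(y, x) mod 360° = atan2(-1.360, 2.461) = 331.0740°
|p|² = ρ² + z² = 2.81178² + 1.695² = 10.77915
κ = 2ρ / |p|² = 2×2.81178 / 10.77915 = 0.52171
θ = 2·atan2(ρ, z) = 2·atan2(2.81178, 1.695) = 2.05661 rad
ℓ = θ/κ = 2.05661/0.52171 = 3.94207

0.5217 331.07 3.9421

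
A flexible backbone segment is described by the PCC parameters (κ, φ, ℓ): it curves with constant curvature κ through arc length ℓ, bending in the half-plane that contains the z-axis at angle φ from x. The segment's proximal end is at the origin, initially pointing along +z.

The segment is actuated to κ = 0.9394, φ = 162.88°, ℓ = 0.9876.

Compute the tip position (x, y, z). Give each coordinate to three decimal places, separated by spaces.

θ = κ·ℓ = 0.9394 × 0.9876 = 0.92775 rad
ρ = (1 − cos θ)/κ = (1 − 0.59963)/0.9394 = 0.42619
z = sin θ / κ = 0.80027/0.9394 = 0.85190
x = ρ cos φ = 0.42619 × cos(162.88°) = -0.40731
y = ρ sin φ = 0.42619 × sin(162.88°) = 0.12546

-0.407 0.125 0.852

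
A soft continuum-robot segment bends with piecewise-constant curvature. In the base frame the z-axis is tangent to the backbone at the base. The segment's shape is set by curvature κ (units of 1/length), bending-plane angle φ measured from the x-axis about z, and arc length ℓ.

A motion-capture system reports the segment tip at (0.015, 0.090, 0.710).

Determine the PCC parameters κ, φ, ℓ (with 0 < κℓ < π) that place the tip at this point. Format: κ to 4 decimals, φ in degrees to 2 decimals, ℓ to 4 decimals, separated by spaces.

0.3561 80.54 0.7178

ρ = √(x²+y²) = √(0.015² + 0.090²) = 0.09124
φ = atan2(y, x) mod 360° = atan2(0.090, 0.015) = 80.5377°
|p|² = ρ² + z² = 0.09124² + 0.710² = 0.51243
κ = 2ρ / |p|² = 2×0.09124 / 0.51243 = 0.35612
θ = 2·atan2(ρ, z) = 2·atan2(0.09124, 0.710) = 0.25562 rad
ℓ = θ/κ = 0.25562/0.35612 = 0.71779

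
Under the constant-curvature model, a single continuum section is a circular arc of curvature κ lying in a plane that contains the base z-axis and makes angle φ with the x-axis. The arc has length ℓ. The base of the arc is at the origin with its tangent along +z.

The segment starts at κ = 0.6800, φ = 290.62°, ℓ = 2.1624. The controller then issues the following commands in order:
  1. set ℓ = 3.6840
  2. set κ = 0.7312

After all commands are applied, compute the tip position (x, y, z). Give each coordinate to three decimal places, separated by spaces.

0.916 -2.434 0.592

initial: κ=0.6800, φ=290.62°, ℓ=2.1624
cmd 1: set ℓ=3.6840 → (κ,φ,ℓ)=(0.6800,290.62°,3.6840) → tip=(0.9344,-2.4833,0.8741)
cmd 2: set κ=0.7312 → (κ,φ,ℓ)=(0.7312,290.62°,3.6840) → tip=(0.9158,-2.4338,0.5922)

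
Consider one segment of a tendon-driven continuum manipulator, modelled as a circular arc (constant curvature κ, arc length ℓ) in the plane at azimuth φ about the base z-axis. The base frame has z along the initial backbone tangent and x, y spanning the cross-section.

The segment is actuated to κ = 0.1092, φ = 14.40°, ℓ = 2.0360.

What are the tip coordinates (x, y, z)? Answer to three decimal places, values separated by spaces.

θ = κ·ℓ = 0.1092 × 2.0360 = 0.22233 rad
ρ = (1 − cos θ)/κ = (1 − 0.97539)/0.1092 = 0.22540
z = sin θ / κ = 0.22050/0.1092 = 2.01927
x = ρ cos φ = 0.22540 × cos(14.40°) = 0.21832
y = ρ sin φ = 0.22540 × sin(14.40°) = 0.05606

0.218 0.056 2.019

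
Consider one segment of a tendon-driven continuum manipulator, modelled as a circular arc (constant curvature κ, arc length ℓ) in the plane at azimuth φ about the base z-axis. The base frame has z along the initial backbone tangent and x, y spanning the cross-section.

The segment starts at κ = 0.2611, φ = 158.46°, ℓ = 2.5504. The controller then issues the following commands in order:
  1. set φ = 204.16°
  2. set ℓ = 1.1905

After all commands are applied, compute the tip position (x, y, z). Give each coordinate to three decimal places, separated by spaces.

initial: κ=0.2611, φ=158.46°, ℓ=2.5504
cmd 1: set φ=204.16° → (κ,φ,ℓ)=(0.2611,204.16°,2.5504) → tip=(-0.7466,-0.3349,2.3660)
cmd 2: set ℓ=1.1905 → (κ,φ,ℓ)=(0.2611,204.16°,1.1905) → tip=(-0.1675,-0.0751,1.1714)

-0.167 -0.075 1.171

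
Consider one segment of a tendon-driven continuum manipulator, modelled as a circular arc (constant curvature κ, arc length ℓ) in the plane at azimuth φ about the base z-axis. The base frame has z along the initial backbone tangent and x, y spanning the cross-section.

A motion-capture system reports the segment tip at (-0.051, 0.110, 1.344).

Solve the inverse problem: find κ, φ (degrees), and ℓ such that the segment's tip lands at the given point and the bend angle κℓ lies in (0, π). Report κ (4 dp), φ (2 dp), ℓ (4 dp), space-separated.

ρ = √(x²+y²) = √(-0.051² + 0.110²) = 0.12125
φ = atan2(y, x) mod 360° = atan2(0.110, -0.051) = 114.8742°
|p|² = ρ² + z² = 0.12125² + 1.344² = 1.82104
κ = 2ρ / |p|² = 2×0.12125 / 1.82104 = 0.13316
θ = 2·atan2(ρ, z) = 2·atan2(0.12125, 1.344) = 0.17994 rad
ℓ = θ/κ = 0.17994/0.13316 = 1.35128

0.1332 114.87 1.3513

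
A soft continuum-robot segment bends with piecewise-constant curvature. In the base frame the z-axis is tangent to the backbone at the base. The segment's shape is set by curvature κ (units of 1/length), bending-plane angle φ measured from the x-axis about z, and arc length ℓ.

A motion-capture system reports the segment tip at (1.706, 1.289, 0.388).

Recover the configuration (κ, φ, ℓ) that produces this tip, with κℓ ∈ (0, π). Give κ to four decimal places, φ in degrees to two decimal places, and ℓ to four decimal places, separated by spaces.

ρ = √(x²+y²) = √(1.706² + 1.289²) = 2.13821
φ = atan2(y, x) mod 360° = atan2(1.289, 1.706) = 37.0735°
|p|² = ρ² + z² = 2.13821² + 0.388² = 4.72250
κ = 2ρ / |p|² = 2×2.13821 / 4.72250 = 0.90554
θ = 2·atan2(ρ, z) = 2·atan2(2.13821, 0.388) = 2.78258 rad
ℓ = θ/κ = 2.78258/0.90554 = 3.07283

0.9055 37.07 3.0728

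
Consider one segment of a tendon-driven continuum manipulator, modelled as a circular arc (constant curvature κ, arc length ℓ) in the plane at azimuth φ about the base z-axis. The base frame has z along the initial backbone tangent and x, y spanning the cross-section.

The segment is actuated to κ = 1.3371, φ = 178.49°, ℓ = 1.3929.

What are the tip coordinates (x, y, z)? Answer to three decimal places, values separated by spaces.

θ = κ·ℓ = 1.3371 × 1.3929 = 1.86245 rad
ρ = (1 − cos θ)/κ = (1 − -0.28753)/1.3371 = 0.96293
z = sin θ / κ = 0.95777/1.3371 = 0.71630
x = ρ cos φ = 0.96293 × cos(178.49°) = -0.96260
y = ρ sin φ = 0.96293 × sin(178.49°) = 0.02537

-0.963 0.025 0.716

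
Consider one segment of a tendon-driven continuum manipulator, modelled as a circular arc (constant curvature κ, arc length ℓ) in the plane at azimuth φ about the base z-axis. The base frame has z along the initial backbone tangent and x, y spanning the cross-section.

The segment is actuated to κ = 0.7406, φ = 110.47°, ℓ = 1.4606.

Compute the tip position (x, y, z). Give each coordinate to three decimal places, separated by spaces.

-0.250 0.671 1.192

θ = κ·ℓ = 0.7406 × 1.4606 = 1.08172 rad
ρ = (1 − cos θ)/κ = (1 − 0.46981)/0.7406 = 0.71589
z = sin θ / κ = 0.88277/0.7406 = 1.19196
x = ρ cos φ = 0.71589 × cos(110.47°) = -0.25036
y = ρ sin φ = 0.71589 × sin(110.47°) = 0.67069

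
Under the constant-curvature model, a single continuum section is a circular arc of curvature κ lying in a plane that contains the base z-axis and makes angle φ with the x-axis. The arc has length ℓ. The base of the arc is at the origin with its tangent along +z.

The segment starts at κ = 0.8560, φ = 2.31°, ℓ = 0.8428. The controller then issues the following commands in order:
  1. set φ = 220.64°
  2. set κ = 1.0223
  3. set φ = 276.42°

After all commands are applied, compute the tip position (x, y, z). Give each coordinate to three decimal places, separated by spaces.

0.038 -0.339 0.742

initial: κ=0.8560, φ=2.31°, ℓ=0.8428
cmd 1: set φ=220.64° → (κ,φ,ℓ)=(0.8560,220.64°,0.8428) → tip=(-0.2209,-0.1896,0.7716)
cmd 2: set κ=1.0223 → (κ,φ,ℓ)=(1.0223,220.64°,0.8428) → tip=(-0.2589,-0.2222,0.7423)
cmd 3: set φ=276.42° → (κ,φ,ℓ)=(1.0223,276.42°,0.8428) → tip=(0.0381,-0.3390,0.7423)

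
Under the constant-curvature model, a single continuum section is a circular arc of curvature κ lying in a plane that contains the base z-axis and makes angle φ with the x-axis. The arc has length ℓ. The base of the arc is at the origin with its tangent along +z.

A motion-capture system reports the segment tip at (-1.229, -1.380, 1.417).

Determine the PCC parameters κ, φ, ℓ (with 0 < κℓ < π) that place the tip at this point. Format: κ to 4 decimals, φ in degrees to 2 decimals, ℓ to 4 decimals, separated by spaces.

0.6815 228.31 2.6898

ρ = √(x²+y²) = √(-1.229² + -1.380²) = 1.84793
φ = atan2(y, x) mod 360° = atan2(-1.380, -1.229) = 228.3124°
|p|² = ρ² + z² = 1.84793² + 1.417² = 5.42273
κ = 2ρ / |p|² = 2×1.84793 / 5.42273 = 0.68155
θ = 2·atan2(ρ, z) = 2·atan2(1.84793, 1.417) = 1.83325 rad
ℓ = θ/κ = 1.83325/0.68155 = 2.68983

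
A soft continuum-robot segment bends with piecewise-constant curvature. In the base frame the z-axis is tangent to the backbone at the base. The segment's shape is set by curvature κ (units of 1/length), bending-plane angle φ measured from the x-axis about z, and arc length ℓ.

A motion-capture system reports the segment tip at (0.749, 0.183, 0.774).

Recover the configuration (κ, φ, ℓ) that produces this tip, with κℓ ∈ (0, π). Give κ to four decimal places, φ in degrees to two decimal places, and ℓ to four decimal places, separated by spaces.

ρ = √(x²+y²) = √(0.749² + 0.183²) = 0.77103
φ = atan2(y, x) mod 360° = atan2(0.183, 0.749) = 13.7299°
|p|² = ρ² + z² = 0.77103² + 0.774² = 1.19357
κ = 2ρ / |p|² = 2×0.77103 / 1.19357 = 1.29198
θ = 2·atan2(ρ, z) = 2·atan2(0.77103, 0.774) = 1.56695 rad
ℓ = θ/κ = 1.56695/1.29198 = 1.21283

1.2920 13.73 1.2128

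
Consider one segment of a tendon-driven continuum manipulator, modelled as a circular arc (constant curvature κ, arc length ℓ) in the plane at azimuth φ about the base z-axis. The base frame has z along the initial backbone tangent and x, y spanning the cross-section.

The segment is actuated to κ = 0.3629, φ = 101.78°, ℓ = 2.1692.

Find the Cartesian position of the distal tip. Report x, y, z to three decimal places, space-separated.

θ = κ·ℓ = 0.3629 × 2.1692 = 0.78720 rad
ρ = (1 − cos θ)/κ = (1 − 0.70583)/0.3629 = 0.81061
z = sin θ / κ = 0.70838/0.3629 = 1.95200
x = ρ cos φ = 0.81061 × cos(101.78°) = -0.16549
y = ρ sin φ = 0.81061 × sin(101.78°) = 0.79354

-0.165 0.794 1.952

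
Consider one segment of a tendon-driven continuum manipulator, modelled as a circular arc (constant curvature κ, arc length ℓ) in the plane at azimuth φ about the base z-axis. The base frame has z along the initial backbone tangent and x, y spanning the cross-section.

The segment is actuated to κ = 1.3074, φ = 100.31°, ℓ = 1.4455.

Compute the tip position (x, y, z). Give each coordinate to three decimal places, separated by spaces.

θ = κ·ℓ = 1.3074 × 1.4455 = 1.88985 rad
ρ = (1 − cos θ)/κ = (1 − -0.31366)/1.3074 = 1.00479
z = sin θ / κ = 0.94953/1.3074 = 0.72628
x = ρ cos φ = 1.00479 × cos(100.31°) = -0.17983
y = ρ sin φ = 1.00479 × sin(100.31°) = 0.98857

-0.180 0.989 0.726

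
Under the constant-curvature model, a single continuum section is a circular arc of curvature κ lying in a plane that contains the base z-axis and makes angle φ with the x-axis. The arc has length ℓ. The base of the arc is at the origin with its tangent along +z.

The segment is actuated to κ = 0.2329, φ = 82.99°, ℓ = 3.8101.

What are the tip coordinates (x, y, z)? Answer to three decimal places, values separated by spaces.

0.193 1.571 3.329

θ = κ·ℓ = 0.2329 × 3.8101 = 0.88737 rad
ρ = (1 − cos θ)/κ = (1 − 0.63145)/0.2329 = 1.58243
z = sin θ / κ = 0.77542/0.2329 = 3.32939
x = ρ cos φ = 1.58243 × cos(82.99°) = 0.19312
y = ρ sin φ = 1.58243 × sin(82.99°) = 1.57060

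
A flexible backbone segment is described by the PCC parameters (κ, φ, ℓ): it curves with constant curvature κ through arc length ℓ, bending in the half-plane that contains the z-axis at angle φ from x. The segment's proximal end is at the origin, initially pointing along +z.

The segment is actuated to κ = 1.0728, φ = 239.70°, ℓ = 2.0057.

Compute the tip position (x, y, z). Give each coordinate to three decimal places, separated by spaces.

θ = κ·ℓ = 1.0728 × 2.0057 = 2.15171 rad
ρ = (1 − cos θ)/κ = (1 − -0.54879)/1.0728 = 1.44369
z = sin θ / κ = 0.83596/1.0728 = 0.77923
x = ρ cos φ = 1.44369 × cos(239.70°) = -0.72838
y = ρ sin φ = 1.44369 × sin(239.70°) = -1.24648

-0.728 -1.246 0.779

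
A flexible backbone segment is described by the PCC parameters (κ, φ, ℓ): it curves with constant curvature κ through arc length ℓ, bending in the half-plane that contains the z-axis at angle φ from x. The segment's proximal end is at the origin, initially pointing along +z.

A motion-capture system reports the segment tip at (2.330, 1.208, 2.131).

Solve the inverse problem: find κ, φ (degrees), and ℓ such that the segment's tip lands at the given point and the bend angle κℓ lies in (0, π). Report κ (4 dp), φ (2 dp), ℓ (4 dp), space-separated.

0.4593 27.40 3.8706

ρ = √(x²+y²) = √(2.330² + 1.208²) = 2.62453
φ = atan2(y, x) mod 360° = atan2(1.208, 2.330) = 27.4047°
|p|² = ρ² + z² = 2.62453² + 2.131² = 11.42932
κ = 2ρ / |p|² = 2×2.62453 / 11.42932 = 0.45926
θ = 2·atan2(ρ, z) = 2·atan2(2.62453, 2.131) = 1.77762 rad
ℓ = θ/κ = 1.77762/0.45926 = 3.87059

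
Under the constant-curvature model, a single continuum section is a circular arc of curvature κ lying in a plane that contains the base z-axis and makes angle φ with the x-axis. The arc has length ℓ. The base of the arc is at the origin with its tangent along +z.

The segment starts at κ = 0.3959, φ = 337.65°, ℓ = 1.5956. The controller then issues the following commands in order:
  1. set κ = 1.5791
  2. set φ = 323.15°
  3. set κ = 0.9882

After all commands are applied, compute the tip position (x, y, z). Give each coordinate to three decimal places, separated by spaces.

initial: κ=0.3959, φ=337.65°, ℓ=1.5956
cmd 1: set κ=1.5791 → (κ,φ,ℓ)=(1.5791,337.65°,1.5956) → tip=(1.0617,-0.4365,0.3690)
cmd 2: set φ=323.15° → (κ,φ,ℓ)=(1.5791,323.15°,1.5956) → tip=(0.9186,-0.6885,0.3690)
cmd 3: set κ=0.9882 → (κ,φ,ℓ)=(0.9882,323.15°,1.5956) → tip=(0.8146,-0.6105,1.0119)

0.815 -0.611 1.012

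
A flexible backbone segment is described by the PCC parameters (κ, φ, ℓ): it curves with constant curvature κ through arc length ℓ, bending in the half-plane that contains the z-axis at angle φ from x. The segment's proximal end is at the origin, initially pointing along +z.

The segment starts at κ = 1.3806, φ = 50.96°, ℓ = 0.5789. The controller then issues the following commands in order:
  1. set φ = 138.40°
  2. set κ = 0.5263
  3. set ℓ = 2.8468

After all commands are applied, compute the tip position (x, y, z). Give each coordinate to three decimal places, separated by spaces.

-1.318 1.170 1.895

initial: κ=1.3806, φ=50.96°, ℓ=0.5789
cmd 1: set φ=138.40° → (κ,φ,ℓ)=(1.3806,138.40°,0.5789) → tip=(-0.1640,0.1456,0.5192)
cmd 2: set κ=0.5263 → (κ,φ,ℓ)=(0.5263,138.40°,0.5789) → tip=(-0.0654,0.0581,0.5700)
cmd 3: set ℓ=2.8468 → (κ,φ,ℓ)=(0.5263,138.40°,2.8468) → tip=(-1.3179,1.1701,1.8951)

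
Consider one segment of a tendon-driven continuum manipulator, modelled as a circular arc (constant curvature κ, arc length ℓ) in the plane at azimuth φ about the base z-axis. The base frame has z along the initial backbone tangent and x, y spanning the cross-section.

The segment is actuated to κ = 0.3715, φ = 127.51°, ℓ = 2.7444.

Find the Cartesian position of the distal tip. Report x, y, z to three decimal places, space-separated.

θ = κ·ℓ = 0.3715 × 2.7444 = 1.01954 rad
ρ = (1 − cos θ)/κ = (1 − 0.52375)/0.3715 = 1.28195
z = sin θ / κ = 0.85187/0.3715 = 2.29305
x = ρ cos φ = 1.28195 × cos(127.51°) = -0.78058
y = ρ sin φ = 1.28195 × sin(127.51°) = 1.01691

-0.781 1.017 2.293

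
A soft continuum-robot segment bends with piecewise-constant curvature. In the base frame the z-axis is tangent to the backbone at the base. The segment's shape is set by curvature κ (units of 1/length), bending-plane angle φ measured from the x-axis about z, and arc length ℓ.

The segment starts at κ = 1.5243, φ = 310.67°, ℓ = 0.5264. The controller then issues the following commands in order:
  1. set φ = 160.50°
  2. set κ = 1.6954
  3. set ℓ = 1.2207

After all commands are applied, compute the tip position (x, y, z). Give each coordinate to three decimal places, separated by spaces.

-0.822 0.291 0.518

initial: κ=1.5243, φ=310.67°, ℓ=0.5264
cmd 1: set φ=160.50° → (κ,φ,ℓ)=(1.5243,160.50°,0.5264) → tip=(-0.1886,0.0668,0.4717)
cmd 2: set κ=1.6954 → (κ,φ,ℓ)=(1.6954,160.50°,0.5264) → tip=(-0.2071,0.0733,0.4593)
cmd 3: set ℓ=1.2207 → (κ,φ,ℓ)=(1.6954,160.50°,1.2207) → tip=(-0.8220,0.2911,0.5180)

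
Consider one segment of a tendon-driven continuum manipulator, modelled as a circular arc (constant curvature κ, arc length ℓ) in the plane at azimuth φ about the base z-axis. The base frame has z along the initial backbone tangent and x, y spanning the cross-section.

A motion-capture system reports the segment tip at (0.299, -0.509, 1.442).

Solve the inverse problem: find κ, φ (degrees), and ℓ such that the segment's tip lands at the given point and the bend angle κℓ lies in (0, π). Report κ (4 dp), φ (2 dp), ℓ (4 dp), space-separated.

ρ = √(x²+y²) = √(0.299² + -0.509²) = 0.59032
φ = atan2(y, x) mod 360° = atan2(-0.509, 0.299) = 300.4311°
|p|² = ρ² + z² = 0.59032² + 1.442² = 2.42785
κ = 2ρ / |p|² = 2×0.59032 / 2.42785 = 0.48629
θ = 2·atan2(ρ, z) = 2·atan2(0.59032, 1.442) = 0.77713 rad
ℓ = θ/κ = 0.77713/0.48629 = 1.59807

0.4863 300.43 1.5981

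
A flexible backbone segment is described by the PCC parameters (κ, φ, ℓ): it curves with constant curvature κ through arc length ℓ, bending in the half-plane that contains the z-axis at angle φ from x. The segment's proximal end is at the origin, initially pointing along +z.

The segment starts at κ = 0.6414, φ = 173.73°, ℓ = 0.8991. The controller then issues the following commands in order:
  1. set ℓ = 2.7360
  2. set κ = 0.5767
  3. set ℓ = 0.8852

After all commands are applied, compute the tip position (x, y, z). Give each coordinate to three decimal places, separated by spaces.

-0.220 0.024 0.847

initial: κ=0.6414, φ=173.73°, ℓ=0.8991
cmd 1: set ℓ=2.7360 → (κ,φ,ℓ)=(0.6414,173.73°,2.7360) → tip=(-1.8334,0.2014,1.5328)
cmd 2: set κ=0.5767 → (κ,φ,ℓ)=(0.5767,173.73°,2.7360) → tip=(-1.7358,0.1907,1.7340)
cmd 3: set ℓ=0.8852 → (κ,φ,ℓ)=(0.5767,173.73°,0.8852) → tip=(-0.2198,0.0241,0.8472)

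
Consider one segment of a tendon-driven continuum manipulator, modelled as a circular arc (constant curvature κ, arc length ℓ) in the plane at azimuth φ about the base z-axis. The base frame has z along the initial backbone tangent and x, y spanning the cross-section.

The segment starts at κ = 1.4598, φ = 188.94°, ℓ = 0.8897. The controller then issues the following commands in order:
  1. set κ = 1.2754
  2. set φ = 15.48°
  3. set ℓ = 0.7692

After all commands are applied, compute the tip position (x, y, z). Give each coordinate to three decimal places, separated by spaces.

initial: κ=1.4598, φ=188.94°, ℓ=0.8897
cmd 1: set κ=1.2754 → (κ,φ,ℓ)=(1.2754,188.94°,0.8897) → tip=(-0.4474,-0.0704,0.7107)
cmd 2: set φ=15.48° → (κ,φ,ℓ)=(1.2754,15.48°,0.8897) → tip=(0.4365,0.1209,0.7107)
cmd 3: set ℓ=0.7692 → (κ,φ,ℓ)=(1.2754,15.48°,0.7692) → tip=(0.3354,0.0929,0.6516)

0.335 0.093 0.652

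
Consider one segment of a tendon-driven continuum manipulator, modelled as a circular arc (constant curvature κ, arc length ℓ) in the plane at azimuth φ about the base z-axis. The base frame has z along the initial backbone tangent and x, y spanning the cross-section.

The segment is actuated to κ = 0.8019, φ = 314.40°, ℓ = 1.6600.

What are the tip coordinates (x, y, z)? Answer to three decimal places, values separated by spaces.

θ = κ·ℓ = 0.8019 × 1.6600 = 1.33115 rad
ρ = (1 − cos θ)/κ = (1 − 0.23736)/0.8019 = 0.95105
z = sin θ / κ = 0.97142/0.8019 = 1.21140
x = ρ cos φ = 0.95105 × cos(314.40°) = 0.66541
y = ρ sin φ = 0.95105 × sin(314.40°) = -0.67950

0.665 -0.679 1.211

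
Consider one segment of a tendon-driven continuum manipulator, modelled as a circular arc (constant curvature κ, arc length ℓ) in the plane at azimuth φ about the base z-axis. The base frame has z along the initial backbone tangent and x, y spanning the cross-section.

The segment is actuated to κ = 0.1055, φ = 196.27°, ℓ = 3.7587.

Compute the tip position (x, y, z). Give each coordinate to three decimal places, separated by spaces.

-0.706 -0.206 3.661

θ = κ·ℓ = 0.1055 × 3.7587 = 0.39654 rad
ρ = (1 − cos θ)/κ = (1 − 0.92240)/0.1055 = 0.73553
z = sin θ / κ = 0.38623/0.1055 = 3.66096
x = ρ cos φ = 0.73553 × cos(196.27°) = -0.70607
y = ρ sin φ = 0.73553 × sin(196.27°) = -0.20607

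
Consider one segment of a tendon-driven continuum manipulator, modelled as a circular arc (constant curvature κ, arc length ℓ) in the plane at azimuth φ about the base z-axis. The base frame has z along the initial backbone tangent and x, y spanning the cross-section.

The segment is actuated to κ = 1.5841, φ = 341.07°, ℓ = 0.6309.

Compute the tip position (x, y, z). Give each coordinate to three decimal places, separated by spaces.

0.274 -0.094 0.531

θ = κ·ℓ = 1.5841 × 0.6309 = 0.99941 rad
ρ = (1 − cos θ)/κ = (1 − 0.54080)/1.5841 = 0.28988
z = sin θ / κ = 0.84115/1.5841 = 0.53100
x = ρ cos φ = 0.28988 × cos(341.07°) = 0.27420
y = ρ sin φ = 0.28988 × sin(341.07°) = -0.09404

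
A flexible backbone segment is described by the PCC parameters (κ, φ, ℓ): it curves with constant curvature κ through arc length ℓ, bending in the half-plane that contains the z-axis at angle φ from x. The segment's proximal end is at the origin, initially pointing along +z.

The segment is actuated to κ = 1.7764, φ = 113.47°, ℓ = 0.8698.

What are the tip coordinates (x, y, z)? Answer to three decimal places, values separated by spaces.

θ = κ·ℓ = 1.7764 × 0.8698 = 1.54511 rad
ρ = (1 − cos θ)/κ = (1 − 0.02568)/1.7764 = 0.54848
z = sin θ / κ = 0.99967/1.7764 = 0.56275
x = ρ cos φ = 0.54848 × cos(113.47°) = -0.21844
y = ρ sin φ = 0.54848 × sin(113.47°) = 0.50310

-0.218 0.503 0.563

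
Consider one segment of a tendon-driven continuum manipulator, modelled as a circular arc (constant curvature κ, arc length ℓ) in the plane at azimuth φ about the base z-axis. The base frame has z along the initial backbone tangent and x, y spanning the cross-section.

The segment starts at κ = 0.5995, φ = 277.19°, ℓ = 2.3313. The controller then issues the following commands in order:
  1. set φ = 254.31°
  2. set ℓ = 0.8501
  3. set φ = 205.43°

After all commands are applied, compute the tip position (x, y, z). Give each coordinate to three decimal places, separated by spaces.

initial: κ=0.5995, φ=277.19°, ℓ=2.3313
cmd 1: set φ=254.31° → (κ,φ,ℓ)=(0.5995,254.31°,2.3313) → tip=(-0.3734,-1.3292,1.6431)
cmd 2: set ℓ=0.8501 → (κ,φ,ℓ)=(0.5995,254.31°,0.8501) → tip=(-0.0573,-0.2041,0.8138)
cmd 3: set φ=205.43° → (κ,φ,ℓ)=(0.5995,205.43°,0.8501) → tip=(-0.1914,-0.0910,0.8138)

-0.191 -0.091 0.814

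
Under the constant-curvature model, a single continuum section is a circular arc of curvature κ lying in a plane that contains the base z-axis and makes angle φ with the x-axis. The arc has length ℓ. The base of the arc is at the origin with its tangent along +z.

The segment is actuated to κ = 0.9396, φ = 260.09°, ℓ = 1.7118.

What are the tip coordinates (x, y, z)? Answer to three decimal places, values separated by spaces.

θ = κ·ℓ = 0.9396 × 1.7118 = 1.60841 rad
ρ = (1 − cos θ)/κ = (1 − -0.03760)/0.9396 = 1.10430
z = sin θ / κ = 0.99929/0.9396 = 1.06353
x = ρ cos φ = 1.10430 × cos(260.09°) = -0.19005
y = ρ sin φ = 1.10430 × sin(260.09°) = -1.08782

-0.190 -1.088 1.064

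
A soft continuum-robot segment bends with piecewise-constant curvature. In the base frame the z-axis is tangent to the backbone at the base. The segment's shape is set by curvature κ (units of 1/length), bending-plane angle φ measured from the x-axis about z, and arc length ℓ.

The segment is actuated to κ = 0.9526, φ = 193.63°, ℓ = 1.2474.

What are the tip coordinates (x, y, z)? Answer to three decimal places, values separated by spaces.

-0.639 -0.155 0.974

θ = κ·ℓ = 0.9526 × 1.2474 = 1.18827 rad
ρ = (1 − cos θ)/κ = (1 − 0.37326)/0.9526 = 0.65792
z = sin θ / κ = 0.92773/0.9526 = 0.97389
x = ρ cos φ = 0.65792 × cos(193.63°) = -0.63939
y = ρ sin φ = 0.65792 × sin(193.63°) = -0.15504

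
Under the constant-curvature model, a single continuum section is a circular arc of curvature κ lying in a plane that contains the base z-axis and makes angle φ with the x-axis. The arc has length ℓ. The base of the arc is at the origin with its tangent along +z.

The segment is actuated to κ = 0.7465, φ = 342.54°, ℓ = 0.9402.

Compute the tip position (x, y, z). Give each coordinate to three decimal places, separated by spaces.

0.302 -0.095 0.865

θ = κ·ℓ = 0.7465 × 0.9402 = 0.70186 rad
ρ = (1 − cos θ)/κ = (1 − 0.76364)/0.7465 = 0.31662
z = sin θ / κ = 0.64564/0.7465 = 0.86489
x = ρ cos φ = 0.31662 × cos(342.54°) = 0.30203
y = ρ sin φ = 0.31662 × sin(342.54°) = -0.09500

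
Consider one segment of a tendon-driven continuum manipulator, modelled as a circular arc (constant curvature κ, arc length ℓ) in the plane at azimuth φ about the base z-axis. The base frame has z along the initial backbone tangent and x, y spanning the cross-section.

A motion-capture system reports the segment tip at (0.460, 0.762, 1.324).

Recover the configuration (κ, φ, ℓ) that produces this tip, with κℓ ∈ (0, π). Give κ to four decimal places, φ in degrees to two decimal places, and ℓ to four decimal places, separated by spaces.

ρ = √(x²+y²) = √(0.460² + 0.762²) = 0.89008
φ = atan2(y, x) mod 360° = atan2(0.762, 0.460) = 58.8817°
|p|² = ρ² + z² = 0.89008² + 1.324² = 2.54522
κ = 2ρ / |p|² = 2×0.89008 / 2.54522 = 0.69941
θ = 2·atan2(ρ, z) = 2·atan2(0.89008, 1.324) = 1.18374 rad
ℓ = θ/κ = 1.18374/0.69941 = 1.69247

0.6994 58.88 1.6925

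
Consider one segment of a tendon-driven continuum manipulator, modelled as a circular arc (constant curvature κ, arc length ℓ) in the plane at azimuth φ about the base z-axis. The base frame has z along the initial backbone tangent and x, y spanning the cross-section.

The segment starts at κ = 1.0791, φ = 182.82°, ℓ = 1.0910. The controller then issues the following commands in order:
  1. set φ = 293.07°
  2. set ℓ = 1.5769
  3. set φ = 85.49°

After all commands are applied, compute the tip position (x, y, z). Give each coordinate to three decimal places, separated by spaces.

initial: κ=1.0791, φ=182.82°, ℓ=1.0910
cmd 1: set φ=293.07° → (κ,φ,ℓ)=(1.0791,293.07°,1.0910) → tip=(0.2239,-0.5257,0.8559)
cmd 2: set ℓ=1.5769 → (κ,φ,ℓ)=(1.0791,293.07°,1.5769) → tip=(0.4105,-0.9638,0.9188)
cmd 3: set φ=85.49° → (κ,φ,ℓ)=(1.0791,85.49°,1.5769) → tip=(0.0824,1.0444,0.9188)

0.082 1.044 0.919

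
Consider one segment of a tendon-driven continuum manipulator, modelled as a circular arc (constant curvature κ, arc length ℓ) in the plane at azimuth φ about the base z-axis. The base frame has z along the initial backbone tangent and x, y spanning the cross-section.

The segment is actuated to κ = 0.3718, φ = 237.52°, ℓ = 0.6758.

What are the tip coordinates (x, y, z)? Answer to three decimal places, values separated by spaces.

-0.045 -0.071 0.669

θ = κ·ℓ = 0.3718 × 0.6758 = 0.25126 rad
ρ = (1 − cos θ)/κ = (1 − 0.96860)/0.3718 = 0.08446
z = sin θ / κ = 0.24863/0.3718 = 0.66871
x = ρ cos φ = 0.08446 × cos(237.52°) = -0.04535
y = ρ sin φ = 0.08446 × sin(237.52°) = -0.07125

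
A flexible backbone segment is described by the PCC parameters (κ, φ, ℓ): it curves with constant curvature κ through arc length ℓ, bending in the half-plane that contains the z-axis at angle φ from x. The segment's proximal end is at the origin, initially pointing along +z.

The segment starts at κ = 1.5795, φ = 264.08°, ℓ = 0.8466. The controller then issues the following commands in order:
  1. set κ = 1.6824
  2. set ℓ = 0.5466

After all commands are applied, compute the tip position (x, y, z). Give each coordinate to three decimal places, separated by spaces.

initial: κ=1.5795, φ=264.08°, ℓ=0.8466
cmd 1: set κ=1.6824 → (κ,φ,ℓ)=(1.6824,264.08°,0.8466) → tip=(-0.0524,-0.5049,0.5880)
cmd 2: set ℓ=0.5466 → (κ,φ,ℓ)=(1.6824,264.08°,0.5466) → tip=(-0.0241,-0.2329,0.4728)

-0.024 -0.233 0.473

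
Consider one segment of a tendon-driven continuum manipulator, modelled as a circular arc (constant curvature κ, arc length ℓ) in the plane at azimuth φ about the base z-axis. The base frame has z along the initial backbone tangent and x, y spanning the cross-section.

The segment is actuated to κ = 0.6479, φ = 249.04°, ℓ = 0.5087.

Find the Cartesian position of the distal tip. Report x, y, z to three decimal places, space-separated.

θ = κ·ℓ = 0.6479 × 0.5087 = 0.32959 rad
ρ = (1 − cos θ)/κ = (1 − 0.94618)/0.6479 = 0.08307
z = sin θ / κ = 0.32365/0.6479 = 0.49954
x = ρ cos φ = 0.08307 × cos(249.04°) = -0.02972
y = ρ sin φ = 0.08307 × sin(249.04°) = -0.07758

-0.030 -0.078 0.500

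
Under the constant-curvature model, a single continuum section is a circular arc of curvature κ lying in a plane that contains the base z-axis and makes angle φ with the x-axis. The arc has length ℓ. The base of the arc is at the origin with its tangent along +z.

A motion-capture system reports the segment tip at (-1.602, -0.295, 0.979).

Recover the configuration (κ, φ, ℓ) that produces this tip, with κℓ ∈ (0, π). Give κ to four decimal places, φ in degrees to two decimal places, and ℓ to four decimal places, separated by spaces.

0.9020 190.43 2.2830

ρ = √(x²+y²) = √(-1.602² + -0.295²) = 1.62893
φ = atan2(y, x) mod 360° = atan2(-0.295, -1.602) = 190.4338°
|p|² = ρ² + z² = 1.62893² + 0.979² = 3.61187
κ = 2ρ / |p|² = 2×1.62893 / 3.61187 = 0.90199
θ = 2·atan2(ρ, z) = 2·atan2(1.62893, 0.979) = 2.05927 rad
ℓ = θ/κ = 2.05927/0.90199 = 2.28304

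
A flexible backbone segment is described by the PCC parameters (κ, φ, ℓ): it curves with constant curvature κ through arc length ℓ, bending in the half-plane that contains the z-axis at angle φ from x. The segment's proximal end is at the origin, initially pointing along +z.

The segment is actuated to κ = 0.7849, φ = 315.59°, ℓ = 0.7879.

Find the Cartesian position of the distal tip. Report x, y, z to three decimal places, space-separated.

0.169 -0.165 0.739

θ = κ·ℓ = 0.7849 × 0.7879 = 0.61842 rad
ρ = (1 − cos θ)/κ = (1 − 0.81479)/0.7849 = 0.23596
z = sin θ / κ = 0.57975/0.7849 = 0.73863
x = ρ cos φ = 0.23596 × cos(315.59°) = 0.16856
y = ρ sin φ = 0.23596 × sin(315.59°) = -0.16512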